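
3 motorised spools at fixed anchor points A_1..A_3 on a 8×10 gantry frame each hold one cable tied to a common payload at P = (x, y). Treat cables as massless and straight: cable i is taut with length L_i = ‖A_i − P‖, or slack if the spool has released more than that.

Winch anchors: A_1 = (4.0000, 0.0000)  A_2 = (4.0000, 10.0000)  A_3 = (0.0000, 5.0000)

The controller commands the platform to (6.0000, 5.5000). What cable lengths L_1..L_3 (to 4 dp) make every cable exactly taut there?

L_1: Δ = A_1−P = (-2.0000, -5.5000) → ‖Δ‖ = √34.2500 = 5.8523
L_2: Δ = A_2−P = (-2.0000, 4.5000) → ‖Δ‖ = √24.2500 = 4.9244
L_3: Δ = A_3−P = (-6.0000, -0.5000) → ‖Δ‖ = √36.2500 = 6.0208

(5.8523, 4.9244, 6.0208)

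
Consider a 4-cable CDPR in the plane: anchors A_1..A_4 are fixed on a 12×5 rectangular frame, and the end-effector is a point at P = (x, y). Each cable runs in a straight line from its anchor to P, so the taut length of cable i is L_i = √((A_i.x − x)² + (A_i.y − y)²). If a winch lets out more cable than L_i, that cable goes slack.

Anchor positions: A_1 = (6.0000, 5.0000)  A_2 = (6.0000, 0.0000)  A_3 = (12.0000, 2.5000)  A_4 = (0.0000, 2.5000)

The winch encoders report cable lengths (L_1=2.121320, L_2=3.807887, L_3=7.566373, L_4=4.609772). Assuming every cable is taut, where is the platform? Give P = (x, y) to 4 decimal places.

(4.5000, 3.5000)

expand ‖A_i−P‖²=L_i² and subtract eq 1 (k_i ≔ ‖A_i‖²−L_i²)
k_1 = 36.0000+25.0000−4.5000 = 56.5000
eq1−eq2 → [0.0000  10.0000]·P = 35.0000
eq1−eq3 → [-12.0000  5.0000]·P = -36.5000
eq1−eq4 → [12.0000  5.0000]·P = 71.5000
2×2 solve → P = (4.5000, 3.5000)
check cable 4: ‖A_4−P‖² = 21.2500 ≈ L_4² = 21.2500 ✓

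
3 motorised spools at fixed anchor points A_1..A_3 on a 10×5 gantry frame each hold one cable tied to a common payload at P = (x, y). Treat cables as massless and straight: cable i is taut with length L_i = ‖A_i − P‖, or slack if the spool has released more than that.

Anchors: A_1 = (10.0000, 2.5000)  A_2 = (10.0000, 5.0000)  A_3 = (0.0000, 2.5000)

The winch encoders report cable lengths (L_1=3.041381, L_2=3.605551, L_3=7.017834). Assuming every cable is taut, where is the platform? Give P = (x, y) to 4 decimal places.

(7.0000, 3.0000)

expand ‖A_i−P‖²=L_i² and subtract eq 1 (k_i ≔ ‖A_i‖²−L_i²)
k_1 = 100.0000+6.2500−9.2500 = 97.0000
eq1−eq2 → [0.0000  -5.0000]·P = -15.0000
eq1−eq3 → [20.0000  0.0000]·P = 140.0000
2×2 solve → P = (7.0000, 3.0000)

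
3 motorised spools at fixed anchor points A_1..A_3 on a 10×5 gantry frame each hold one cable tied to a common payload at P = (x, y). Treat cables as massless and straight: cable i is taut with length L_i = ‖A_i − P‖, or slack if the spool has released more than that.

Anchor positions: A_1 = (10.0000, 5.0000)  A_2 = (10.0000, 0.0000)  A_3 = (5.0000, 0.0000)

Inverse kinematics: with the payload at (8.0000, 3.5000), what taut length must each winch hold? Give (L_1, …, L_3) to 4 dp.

(2.5000, 4.0311, 4.6098)

L_1 = √((10.0000−8.0000)² + (5.0000−3.5000)²) = 2.5000
L_2 = √((10.0000−8.0000)² + (0.0000−3.5000)²) = 4.0311
L_3 = √((5.0000−8.0000)² + (0.0000−3.5000)²) = 4.6098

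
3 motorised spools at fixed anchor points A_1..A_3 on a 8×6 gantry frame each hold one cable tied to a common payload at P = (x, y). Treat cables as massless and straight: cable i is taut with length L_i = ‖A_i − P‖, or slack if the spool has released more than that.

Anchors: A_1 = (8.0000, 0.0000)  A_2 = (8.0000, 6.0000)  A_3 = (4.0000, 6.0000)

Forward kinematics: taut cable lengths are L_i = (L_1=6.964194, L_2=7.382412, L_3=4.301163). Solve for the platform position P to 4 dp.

(1.5000, 2.5000)

circle eqns → linear via eq_j − eq_1; set c_j = A_j·A_j − L_j²
c_1 = 64.0000+0.0000−48.5000 = 15.5000
0.0000·x − 12.0000·y = c_1−c_2 = -30.0000
8.0000·x − 12.0000·y = c_1−c_3 = -18.0000
solve first two rows → x=1.5000, y=2.5000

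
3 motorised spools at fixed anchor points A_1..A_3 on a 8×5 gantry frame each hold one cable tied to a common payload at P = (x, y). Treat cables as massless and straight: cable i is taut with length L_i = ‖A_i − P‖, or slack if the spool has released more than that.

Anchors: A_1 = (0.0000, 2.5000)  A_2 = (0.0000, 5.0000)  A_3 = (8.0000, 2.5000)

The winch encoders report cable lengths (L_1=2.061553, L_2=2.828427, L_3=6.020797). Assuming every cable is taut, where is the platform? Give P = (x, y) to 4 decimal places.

expand ‖A_i−P‖²=L_i² and subtract eq 1 (c_i ≔ ‖A_i‖²−L_i²)
c_1 = 0.0000+6.2500−4.2500 = 2.0000
eq1−eq2 → [0.0000  -5.0000]·P = -15.0000
eq1−eq3 → [-16.0000  0.0000]·P = -32.0000
2×2 solve → P = (2.0000, 3.0000)

(2.0000, 3.0000)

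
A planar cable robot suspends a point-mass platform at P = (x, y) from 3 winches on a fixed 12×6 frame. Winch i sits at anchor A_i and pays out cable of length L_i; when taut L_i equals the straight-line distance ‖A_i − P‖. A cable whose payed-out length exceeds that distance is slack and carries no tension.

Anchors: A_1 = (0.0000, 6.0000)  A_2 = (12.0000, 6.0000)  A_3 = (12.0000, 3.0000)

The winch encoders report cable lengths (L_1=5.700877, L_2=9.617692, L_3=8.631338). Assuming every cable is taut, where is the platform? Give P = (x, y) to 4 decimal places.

circle eqns → linear via eq_j − eq_1; set k_j = A_j·A_j − L_j²
k_1 = 0.0000+36.0000−32.5000 = 3.5000
-24.0000·x + 0.0000·y = k_1−k_2 = -84.0000
-24.0000·x + 6.0000·y = k_1−k_3 = -75.0000
solve first two rows → x=3.5000, y=1.5000

(3.5000, 1.5000)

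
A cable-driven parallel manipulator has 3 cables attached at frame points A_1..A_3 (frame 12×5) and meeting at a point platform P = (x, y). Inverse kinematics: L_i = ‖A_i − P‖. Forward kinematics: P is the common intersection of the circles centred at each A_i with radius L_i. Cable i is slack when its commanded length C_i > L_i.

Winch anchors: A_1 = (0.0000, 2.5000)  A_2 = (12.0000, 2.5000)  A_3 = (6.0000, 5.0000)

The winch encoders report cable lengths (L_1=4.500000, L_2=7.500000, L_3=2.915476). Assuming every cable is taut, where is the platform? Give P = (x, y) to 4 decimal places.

each cable: (A_i−P)·(A_i−P) = L_i²; let c_i = ‖A_i‖²−L_i²
c_1 = 0.0000+6.2500−20.2500 = -14.0000
row 1: -24.0000x + 0.0000y = -108.0000  (c_2=94.0000)
row 2: -12.0000x − 5.0000y = -66.5000  (c_3=52.5000)
Cramer on rows 1–2 → x = 4.5000, y = 2.5000

(4.5000, 2.5000)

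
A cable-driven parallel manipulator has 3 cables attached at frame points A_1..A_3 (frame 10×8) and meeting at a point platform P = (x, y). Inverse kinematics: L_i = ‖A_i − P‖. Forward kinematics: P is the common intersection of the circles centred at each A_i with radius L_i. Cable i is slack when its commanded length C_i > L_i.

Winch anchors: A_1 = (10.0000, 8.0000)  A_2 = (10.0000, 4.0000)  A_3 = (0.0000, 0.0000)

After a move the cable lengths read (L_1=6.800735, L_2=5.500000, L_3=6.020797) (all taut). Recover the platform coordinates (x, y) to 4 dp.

expand ‖A_i−P‖²=L_i² and subtract eq 1 (k_i ≔ ‖A_i‖²−L_i²)
k_1 = 100.0000+64.0000−46.2500 = 117.7500
eq1−eq2 → [0.0000  8.0000]·P = 32.0000
eq1−eq3 → [20.0000  16.0000]·P = 154.0000
2×2 solve → P = (4.5000, 4.0000)

(4.5000, 4.0000)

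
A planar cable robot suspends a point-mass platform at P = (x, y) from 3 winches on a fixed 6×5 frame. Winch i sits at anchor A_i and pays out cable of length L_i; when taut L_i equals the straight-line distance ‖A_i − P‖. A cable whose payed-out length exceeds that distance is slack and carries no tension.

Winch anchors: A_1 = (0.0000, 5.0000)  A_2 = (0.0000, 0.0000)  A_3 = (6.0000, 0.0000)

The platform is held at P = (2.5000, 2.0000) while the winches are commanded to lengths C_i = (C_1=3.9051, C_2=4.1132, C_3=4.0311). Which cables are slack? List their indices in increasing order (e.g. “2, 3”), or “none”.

2

cable 1: L_1 = ‖A_1−P‖ = 3.9051;  C_1 = 3.9051 → taut
cable 2: L_2 = ‖A_2−P‖ = 3.2016;  C_2 = 4.1132 → slack
cable 3: L_3 = ‖A_3−P‖ = 4.0311;  C_3 = 4.0311 → taut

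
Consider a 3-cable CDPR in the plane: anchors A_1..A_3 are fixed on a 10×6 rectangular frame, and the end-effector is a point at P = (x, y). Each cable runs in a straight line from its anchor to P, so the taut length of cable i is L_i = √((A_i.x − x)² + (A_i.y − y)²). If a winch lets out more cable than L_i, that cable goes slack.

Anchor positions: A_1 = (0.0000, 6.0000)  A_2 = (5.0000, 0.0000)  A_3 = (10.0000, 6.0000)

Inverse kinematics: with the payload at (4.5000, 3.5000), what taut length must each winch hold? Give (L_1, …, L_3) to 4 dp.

cable 1: Δx=-4.5000, Δy=2.5000; L_1 = √(Δx²+Δy²) = 5.1478
cable 2: Δx=0.5000, Δy=-3.5000; L_2 = √(Δx²+Δy²) = 3.5355
cable 3: Δx=5.5000, Δy=2.5000; L_3 = √(Δx²+Δy²) = 6.0415

(5.1478, 3.5355, 6.0415)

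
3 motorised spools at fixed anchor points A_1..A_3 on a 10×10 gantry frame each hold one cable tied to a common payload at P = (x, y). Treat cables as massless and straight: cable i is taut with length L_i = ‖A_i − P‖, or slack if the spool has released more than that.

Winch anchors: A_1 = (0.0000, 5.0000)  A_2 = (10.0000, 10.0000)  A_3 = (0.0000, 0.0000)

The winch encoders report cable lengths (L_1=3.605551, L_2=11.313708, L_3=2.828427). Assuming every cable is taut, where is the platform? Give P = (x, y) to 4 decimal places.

(2.0000, 2.0000)

each cable: (A_i−P)·(A_i−P) = L_i²; let k_i = ‖A_i‖²−L_i²
k_1 = 0.0000+25.0000−13.0000 = 12.0000
row 1: -20.0000x − 10.0000y = -60.0000  (k_2=72.0000)
row 2: 0.0000x + 10.0000y = 20.0000  (k_3=-8.0000)
Cramer on rows 1–2 → x = 2.0000, y = 2.0000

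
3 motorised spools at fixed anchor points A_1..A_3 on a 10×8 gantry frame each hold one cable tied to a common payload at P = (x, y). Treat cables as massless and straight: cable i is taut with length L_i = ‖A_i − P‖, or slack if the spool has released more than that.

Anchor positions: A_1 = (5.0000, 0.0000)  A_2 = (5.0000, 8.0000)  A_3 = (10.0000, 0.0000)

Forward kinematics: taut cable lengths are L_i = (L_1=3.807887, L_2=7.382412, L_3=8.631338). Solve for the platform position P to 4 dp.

each cable: (A_i−P)·(A_i−P) = L_i²; let k_i = ‖A_i‖²−L_i²
k_1 = 25.0000+0.0000−14.5000 = 10.5000
row 1: 0.0000x − 16.0000y = -24.0000  (k_2=34.5000)
row 2: -10.0000x + 0.0000y = -15.0000  (k_3=25.5000)
Cramer on rows 1–2 → x = 1.5000, y = 1.5000

(1.5000, 1.5000)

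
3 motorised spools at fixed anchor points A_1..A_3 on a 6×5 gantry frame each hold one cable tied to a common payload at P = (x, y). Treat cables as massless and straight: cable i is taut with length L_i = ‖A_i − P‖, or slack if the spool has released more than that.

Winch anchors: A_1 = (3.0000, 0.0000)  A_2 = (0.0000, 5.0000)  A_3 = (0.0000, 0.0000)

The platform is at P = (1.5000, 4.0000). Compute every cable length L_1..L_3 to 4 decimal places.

(4.2720, 1.8028, 4.2720)

L_1: Δ = A_1−P = (1.5000, -4.0000) → ‖Δ‖ = √18.2500 = 4.2720
L_2: Δ = A_2−P = (-1.5000, 1.0000) → ‖Δ‖ = √3.2500 = 1.8028
L_3: Δ = A_3−P = (-1.5000, -4.0000) → ‖Δ‖ = √18.2500 = 4.2720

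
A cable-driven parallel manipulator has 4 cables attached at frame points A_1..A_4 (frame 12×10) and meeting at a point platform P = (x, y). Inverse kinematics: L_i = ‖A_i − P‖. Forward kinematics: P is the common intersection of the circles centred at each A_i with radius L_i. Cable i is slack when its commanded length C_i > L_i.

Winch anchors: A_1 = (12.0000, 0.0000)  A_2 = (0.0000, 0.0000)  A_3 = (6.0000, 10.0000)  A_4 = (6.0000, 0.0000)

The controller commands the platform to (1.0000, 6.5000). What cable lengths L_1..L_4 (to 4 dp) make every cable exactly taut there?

L_1 = √((12.0000−1.0000)² + (0.0000−6.5000)²) = 12.7769
L_2 = √((0.0000−1.0000)² + (0.0000−6.5000)²) = 6.5765
L_3 = √((6.0000−1.0000)² + (10.0000−6.5000)²) = 6.1033
L_4 = √((6.0000−1.0000)² + (0.0000−6.5000)²) = 8.2006

(12.7769, 6.5765, 6.1033, 8.2006)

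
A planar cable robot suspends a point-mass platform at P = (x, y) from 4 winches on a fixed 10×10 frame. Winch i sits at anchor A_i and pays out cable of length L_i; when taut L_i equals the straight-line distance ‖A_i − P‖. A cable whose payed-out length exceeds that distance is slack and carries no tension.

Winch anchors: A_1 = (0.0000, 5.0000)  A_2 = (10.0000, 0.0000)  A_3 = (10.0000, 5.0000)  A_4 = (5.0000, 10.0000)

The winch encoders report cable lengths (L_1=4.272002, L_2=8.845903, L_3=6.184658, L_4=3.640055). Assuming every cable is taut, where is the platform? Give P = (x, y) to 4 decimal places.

circle eqns → linear via eq_j − eq_1; set q_j = A_j·A_j − L_j²
q_1 = 0.0000+25.0000−18.2500 = 6.7500
-20.0000·x + 10.0000·y = q_1−q_2 = -15.0000
-20.0000·x + 0.0000·y = q_1−q_3 = -80.0000
-10.0000·x − 10.0000·y = q_1−q_4 = -105.0000
solve first two rows → x=4.0000, y=6.5000
check cable 4: ‖A_4−P‖² = 13.2500 ≈ L_4² = 13.2500 ✓

(4.0000, 6.5000)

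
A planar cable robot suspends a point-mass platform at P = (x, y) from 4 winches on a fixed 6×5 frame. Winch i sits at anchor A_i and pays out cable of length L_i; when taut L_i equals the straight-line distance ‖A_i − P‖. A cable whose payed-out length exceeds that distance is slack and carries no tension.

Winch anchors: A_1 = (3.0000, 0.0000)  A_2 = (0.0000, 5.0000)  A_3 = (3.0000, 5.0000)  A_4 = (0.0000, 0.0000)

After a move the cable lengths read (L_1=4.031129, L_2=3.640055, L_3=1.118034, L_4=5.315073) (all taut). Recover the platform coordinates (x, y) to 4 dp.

(3.5000, 4.0000)

expand ‖A_i−P‖²=L_i² and subtract eq 1 (q_i ≔ ‖A_i‖²−L_i²)
q_1 = 9.0000+0.0000−16.2500 = -7.2500
eq1−eq2 → [6.0000  -10.0000]·P = -19.0000
eq1−eq3 → [0.0000  -10.0000]·P = -40.0000
eq1−eq4 → [6.0000  0.0000]·P = 21.0000
2×2 solve → P = (3.5000, 4.0000)
check cable 4: ‖A_4−P‖² = 28.2500 ≈ L_4² = 28.2500 ✓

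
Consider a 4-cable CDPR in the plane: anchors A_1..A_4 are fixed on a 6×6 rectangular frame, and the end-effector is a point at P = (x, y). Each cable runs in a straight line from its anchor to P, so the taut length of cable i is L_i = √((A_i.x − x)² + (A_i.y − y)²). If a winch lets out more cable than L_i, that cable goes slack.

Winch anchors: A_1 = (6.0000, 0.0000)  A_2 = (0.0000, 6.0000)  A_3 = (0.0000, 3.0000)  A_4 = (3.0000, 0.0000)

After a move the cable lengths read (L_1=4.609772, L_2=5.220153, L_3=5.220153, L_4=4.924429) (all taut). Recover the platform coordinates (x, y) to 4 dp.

(5.0000, 4.5000)

each cable: (A_i−P)·(A_i−P) = L_i²; let q_i = ‖A_i‖²−L_i²
q_1 = 36.0000+0.0000−21.2500 = 14.7500
row 1: 12.0000x − 12.0000y = 6.0000  (q_2=8.7500)
row 2: 12.0000x − 6.0000y = 33.0000  (q_3=-18.2500)
row 3: 6.0000x + 0.0000y = 30.0000  (q_4=-15.2500)
Cramer on rows 1–2 → x = 5.0000, y = 4.5000
check cable 4: ‖A_4−P‖² = 24.2500 ≈ L_4² = 24.2500 ✓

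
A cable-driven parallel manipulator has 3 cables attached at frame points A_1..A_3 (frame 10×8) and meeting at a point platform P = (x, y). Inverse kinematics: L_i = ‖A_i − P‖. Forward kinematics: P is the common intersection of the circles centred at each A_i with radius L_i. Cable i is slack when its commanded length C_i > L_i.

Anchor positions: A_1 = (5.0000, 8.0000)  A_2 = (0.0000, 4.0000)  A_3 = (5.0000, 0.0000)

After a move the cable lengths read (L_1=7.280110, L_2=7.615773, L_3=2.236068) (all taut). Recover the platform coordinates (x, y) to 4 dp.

each cable: (A_i−P)·(A_i−P) = L_i²; let q_i = ‖A_i‖²−L_i²
q_1 = 25.0000+64.0000−53.0000 = 36.0000
row 1: 10.0000x + 8.0000y = 78.0000  (q_2=-42.0000)
row 2: 0.0000x + 16.0000y = 16.0000  (q_3=20.0000)
Cramer on rows 1–2 → x = 7.0000, y = 1.0000

(7.0000, 1.0000)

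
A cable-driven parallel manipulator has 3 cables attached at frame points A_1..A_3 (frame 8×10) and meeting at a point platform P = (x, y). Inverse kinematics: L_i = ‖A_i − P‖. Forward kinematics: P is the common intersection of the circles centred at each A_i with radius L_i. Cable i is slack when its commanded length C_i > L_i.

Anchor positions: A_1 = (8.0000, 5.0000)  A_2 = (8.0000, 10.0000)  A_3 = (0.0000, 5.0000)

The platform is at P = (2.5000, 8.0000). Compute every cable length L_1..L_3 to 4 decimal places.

L_1 = √((8.0000−2.5000)² + (5.0000−8.0000)²) = 6.2650
L_2 = √((8.0000−2.5000)² + (10.0000−8.0000)²) = 5.8523
L_3 = √((0.0000−2.5000)² + (5.0000−8.0000)²) = 3.9051

(6.2650, 5.8523, 3.9051)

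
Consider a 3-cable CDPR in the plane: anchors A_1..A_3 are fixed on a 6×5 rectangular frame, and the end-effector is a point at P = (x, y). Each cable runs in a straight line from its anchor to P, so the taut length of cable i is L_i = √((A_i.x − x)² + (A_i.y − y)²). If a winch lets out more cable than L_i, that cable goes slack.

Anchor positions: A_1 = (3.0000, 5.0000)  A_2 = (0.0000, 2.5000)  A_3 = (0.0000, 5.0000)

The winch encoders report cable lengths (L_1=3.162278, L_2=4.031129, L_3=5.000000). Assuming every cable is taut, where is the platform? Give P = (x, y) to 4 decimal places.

(4.0000, 2.0000)

circle eqns → linear via eq_j − eq_1; set c_j = A_j·A_j − L_j²
c_1 = 9.0000+25.0000−10.0000 = 24.0000
6.0000·x + 5.0000·y = c_1−c_2 = 34.0000
6.0000·x + 0.0000·y = c_1−c_3 = 24.0000
solve first two rows → x=4.0000, y=2.0000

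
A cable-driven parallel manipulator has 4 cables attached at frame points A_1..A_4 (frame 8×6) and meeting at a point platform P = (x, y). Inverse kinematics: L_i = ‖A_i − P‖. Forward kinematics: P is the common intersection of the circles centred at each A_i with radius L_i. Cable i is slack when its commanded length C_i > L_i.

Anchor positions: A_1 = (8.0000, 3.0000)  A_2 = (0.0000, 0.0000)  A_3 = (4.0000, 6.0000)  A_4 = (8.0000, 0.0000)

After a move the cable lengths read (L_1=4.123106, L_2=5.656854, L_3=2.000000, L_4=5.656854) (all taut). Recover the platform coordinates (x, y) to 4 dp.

each cable: (A_i−P)·(A_i−P) = L_i²; let k_i = ‖A_i‖²−L_i²
k_1 = 64.0000+9.0000−17.0000 = 56.0000
row 1: 16.0000x + 6.0000y = 88.0000  (k_2=-32.0000)
row 2: 8.0000x − 6.0000y = 8.0000  (k_3=48.0000)
row 3: 0.0000x + 6.0000y = 24.0000  (k_4=32.0000)
Cramer on rows 1–2 → x = 4.0000, y = 4.0000
check cable 4: ‖A_4−P‖² = 32.0000 ≈ L_4² = 32.0000 ✓

(4.0000, 4.0000)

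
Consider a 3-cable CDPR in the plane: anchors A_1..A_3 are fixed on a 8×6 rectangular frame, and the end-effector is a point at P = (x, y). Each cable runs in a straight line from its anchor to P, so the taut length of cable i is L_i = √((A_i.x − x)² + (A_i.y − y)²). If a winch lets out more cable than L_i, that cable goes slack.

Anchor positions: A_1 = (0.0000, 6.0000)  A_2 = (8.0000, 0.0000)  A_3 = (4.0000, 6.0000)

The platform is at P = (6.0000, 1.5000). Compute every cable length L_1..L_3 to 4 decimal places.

(7.5000, 2.5000, 4.9244)

L_1 = √((0.0000−6.0000)² + (6.0000−1.5000)²) = 7.5000
L_2 = √((8.0000−6.0000)² + (0.0000−1.5000)²) = 2.5000
L_3 = √((4.0000−6.0000)² + (6.0000−1.5000)²) = 4.9244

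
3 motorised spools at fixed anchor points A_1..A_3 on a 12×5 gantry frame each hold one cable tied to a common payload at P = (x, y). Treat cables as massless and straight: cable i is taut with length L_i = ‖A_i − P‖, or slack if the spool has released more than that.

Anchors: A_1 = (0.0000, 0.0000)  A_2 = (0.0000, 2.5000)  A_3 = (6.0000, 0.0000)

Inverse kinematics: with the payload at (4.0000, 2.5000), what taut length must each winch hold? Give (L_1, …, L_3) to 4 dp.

(4.7170, 4.0000, 3.2016)

L_1: Δ = A_1−P = (-4.0000, -2.5000) → ‖Δ‖ = √22.2500 = 4.7170
L_2: Δ = A_2−P = (-4.0000, 0.0000) → ‖Δ‖ = √16.0000 = 4.0000
L_3: Δ = A_3−P = (2.0000, -2.5000) → ‖Δ‖ = √10.2500 = 3.2016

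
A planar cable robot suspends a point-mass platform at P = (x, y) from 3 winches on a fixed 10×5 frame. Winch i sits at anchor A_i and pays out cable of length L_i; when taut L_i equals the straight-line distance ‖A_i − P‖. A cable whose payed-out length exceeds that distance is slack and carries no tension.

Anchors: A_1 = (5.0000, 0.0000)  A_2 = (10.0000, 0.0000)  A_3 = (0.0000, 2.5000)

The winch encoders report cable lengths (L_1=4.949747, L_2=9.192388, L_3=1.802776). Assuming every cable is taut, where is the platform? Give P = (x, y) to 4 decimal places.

expand ‖A_i−P‖²=L_i² and subtract eq 1 (c_i ≔ ‖A_i‖²−L_i²)
c_1 = 25.0000+0.0000−24.5000 = 0.5000
eq1−eq2 → [-10.0000  0.0000]·P = -15.0000
eq1−eq3 → [10.0000  -5.0000]·P = -2.5000
2×2 solve → P = (1.5000, 3.5000)

(1.5000, 3.5000)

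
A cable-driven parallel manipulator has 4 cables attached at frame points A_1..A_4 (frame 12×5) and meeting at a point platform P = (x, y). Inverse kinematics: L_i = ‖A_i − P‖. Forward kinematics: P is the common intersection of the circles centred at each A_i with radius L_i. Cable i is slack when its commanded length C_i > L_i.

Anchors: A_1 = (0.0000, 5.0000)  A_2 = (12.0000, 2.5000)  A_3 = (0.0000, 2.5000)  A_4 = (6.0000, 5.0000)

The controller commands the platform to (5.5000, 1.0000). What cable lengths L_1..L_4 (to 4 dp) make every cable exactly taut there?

(6.8007, 6.6708, 5.7009, 4.0311)

L_1: Δ = A_1−P = (-5.5000, 4.0000) → ‖Δ‖ = √46.2500 = 6.8007
L_2: Δ = A_2−P = (6.5000, 1.5000) → ‖Δ‖ = √44.5000 = 6.6708
L_3: Δ = A_3−P = (-5.5000, 1.5000) → ‖Δ‖ = √32.5000 = 5.7009
L_4: Δ = A_4−P = (0.5000, 4.0000) → ‖Δ‖ = √16.2500 = 4.0311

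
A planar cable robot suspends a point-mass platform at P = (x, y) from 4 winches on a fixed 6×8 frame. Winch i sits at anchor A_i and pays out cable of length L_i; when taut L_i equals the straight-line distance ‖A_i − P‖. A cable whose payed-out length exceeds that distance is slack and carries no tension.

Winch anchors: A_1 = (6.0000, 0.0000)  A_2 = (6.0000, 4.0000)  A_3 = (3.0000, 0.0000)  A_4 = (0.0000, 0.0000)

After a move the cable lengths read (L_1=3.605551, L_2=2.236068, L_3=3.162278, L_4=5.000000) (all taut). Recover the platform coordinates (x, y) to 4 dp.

circle eqns → linear via eq_j − eq_1; set q_j = A_j·A_j − L_j²
q_1 = 36.0000+0.0000−13.0000 = 23.0000
0.0000·x − 8.0000·y = q_1−q_2 = -24.0000
6.0000·x + 0.0000·y = q_1−q_3 = 24.0000
12.0000·x + 0.0000·y = q_1−q_4 = 48.0000
solve first two rows → x=4.0000, y=3.0000
check cable 4: ‖A_4−P‖² = 25.0000 ≈ L_4² = 25.0000 ✓

(4.0000, 3.0000)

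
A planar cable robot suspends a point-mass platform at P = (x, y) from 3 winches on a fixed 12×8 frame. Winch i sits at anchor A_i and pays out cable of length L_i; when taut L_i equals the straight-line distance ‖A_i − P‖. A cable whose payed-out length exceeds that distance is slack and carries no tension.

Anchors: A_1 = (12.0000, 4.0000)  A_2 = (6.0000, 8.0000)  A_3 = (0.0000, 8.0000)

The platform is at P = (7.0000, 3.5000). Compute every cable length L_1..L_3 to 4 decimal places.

(5.0249, 4.6098, 8.3217)

cable 1: Δx=5.0000, Δy=0.5000; L_1 = √(Δx²+Δy²) = 5.0249
cable 2: Δx=-1.0000, Δy=4.5000; L_2 = √(Δx²+Δy²) = 4.6098
cable 3: Δx=-7.0000, Δy=4.5000; L_3 = √(Δx²+Δy²) = 8.3217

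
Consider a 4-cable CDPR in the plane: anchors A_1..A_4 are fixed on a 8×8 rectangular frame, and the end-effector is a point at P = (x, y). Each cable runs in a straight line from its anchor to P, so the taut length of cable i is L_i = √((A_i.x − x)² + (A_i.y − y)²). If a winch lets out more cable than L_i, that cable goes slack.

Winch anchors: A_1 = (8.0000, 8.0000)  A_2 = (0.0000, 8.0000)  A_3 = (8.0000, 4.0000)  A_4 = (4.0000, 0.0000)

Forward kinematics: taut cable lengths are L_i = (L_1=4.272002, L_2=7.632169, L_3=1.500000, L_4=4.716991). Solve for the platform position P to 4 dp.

(6.5000, 4.0000)

expand ‖A_i−P‖²=L_i² and subtract eq 1 (c_i ≔ ‖A_i‖²−L_i²)
c_1 = 64.0000+64.0000−18.2500 = 109.7500
eq1−eq2 → [16.0000  0.0000]·P = 104.0000
eq1−eq3 → [0.0000  8.0000]·P = 32.0000
eq1−eq4 → [8.0000  16.0000]·P = 116.0000
2×2 solve → P = (6.5000, 4.0000)
check cable 4: ‖A_4−P‖² = 22.2500 ≈ L_4² = 22.2500 ✓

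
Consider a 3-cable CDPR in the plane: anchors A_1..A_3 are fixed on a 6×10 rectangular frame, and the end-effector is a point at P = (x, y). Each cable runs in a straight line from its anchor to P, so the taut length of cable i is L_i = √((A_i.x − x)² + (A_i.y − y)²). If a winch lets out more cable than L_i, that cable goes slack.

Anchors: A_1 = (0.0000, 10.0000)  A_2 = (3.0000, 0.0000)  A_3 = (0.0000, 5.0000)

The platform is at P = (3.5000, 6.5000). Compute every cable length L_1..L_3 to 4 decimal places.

L_1: Δ = A_1−P = (-3.5000, 3.5000) → ‖Δ‖ = √24.5000 = 4.9497
L_2: Δ = A_2−P = (-0.5000, -6.5000) → ‖Δ‖ = √42.5000 = 6.5192
L_3: Δ = A_3−P = (-3.5000, -1.5000) → ‖Δ‖ = √14.5000 = 3.8079

(4.9497, 6.5192, 3.8079)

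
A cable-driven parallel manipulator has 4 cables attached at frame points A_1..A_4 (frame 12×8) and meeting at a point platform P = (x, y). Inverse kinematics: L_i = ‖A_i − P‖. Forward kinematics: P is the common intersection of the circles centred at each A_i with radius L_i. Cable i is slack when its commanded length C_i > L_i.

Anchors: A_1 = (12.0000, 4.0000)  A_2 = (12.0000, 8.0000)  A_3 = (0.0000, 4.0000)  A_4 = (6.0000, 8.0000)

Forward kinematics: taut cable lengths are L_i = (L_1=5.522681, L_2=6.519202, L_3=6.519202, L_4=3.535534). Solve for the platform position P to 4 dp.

(6.5000, 4.5000)

expand ‖A_i−P‖²=L_i² and subtract eq 1 (q_i ≔ ‖A_i‖²−L_i²)
q_1 = 144.0000+16.0000−30.5000 = 129.5000
eq1−eq2 → [0.0000  -8.0000]·P = -36.0000
eq1−eq3 → [24.0000  0.0000]·P = 156.0000
eq1−eq4 → [12.0000  -8.0000]·P = 42.0000
2×2 solve → P = (6.5000, 4.5000)
check cable 4: ‖A_4−P‖² = 12.5000 ≈ L_4² = 12.5000 ✓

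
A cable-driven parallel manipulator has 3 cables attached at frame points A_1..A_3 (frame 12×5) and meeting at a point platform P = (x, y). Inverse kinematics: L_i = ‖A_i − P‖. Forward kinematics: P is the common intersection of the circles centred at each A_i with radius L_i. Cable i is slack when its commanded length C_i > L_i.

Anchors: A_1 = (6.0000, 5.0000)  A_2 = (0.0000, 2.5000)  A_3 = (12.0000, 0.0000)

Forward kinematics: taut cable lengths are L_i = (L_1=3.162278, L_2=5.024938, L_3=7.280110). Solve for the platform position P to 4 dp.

(5.0000, 2.0000)

expand ‖A_i−P‖²=L_i² and subtract eq 1 (q_i ≔ ‖A_i‖²−L_i²)
q_1 = 36.0000+25.0000−10.0000 = 51.0000
eq1−eq2 → [12.0000  5.0000]·P = 70.0000
eq1−eq3 → [-12.0000  10.0000]·P = -40.0000
2×2 solve → P = (5.0000, 2.0000)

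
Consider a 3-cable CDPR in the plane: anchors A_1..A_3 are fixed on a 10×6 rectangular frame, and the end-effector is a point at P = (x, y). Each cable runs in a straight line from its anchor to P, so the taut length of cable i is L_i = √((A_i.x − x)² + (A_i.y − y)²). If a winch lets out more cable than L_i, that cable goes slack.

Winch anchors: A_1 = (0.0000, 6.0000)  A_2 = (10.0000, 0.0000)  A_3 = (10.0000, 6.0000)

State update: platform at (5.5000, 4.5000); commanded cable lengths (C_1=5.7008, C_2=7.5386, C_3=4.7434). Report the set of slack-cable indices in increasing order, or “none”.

2

i=1: geometric 5.7009 vs commanded 5.7008 ⇒ taut
i=2: geometric 6.3640 vs commanded 7.5386 ⇒ slack
i=3: geometric 4.7434 vs commanded 4.7434 ⇒ taut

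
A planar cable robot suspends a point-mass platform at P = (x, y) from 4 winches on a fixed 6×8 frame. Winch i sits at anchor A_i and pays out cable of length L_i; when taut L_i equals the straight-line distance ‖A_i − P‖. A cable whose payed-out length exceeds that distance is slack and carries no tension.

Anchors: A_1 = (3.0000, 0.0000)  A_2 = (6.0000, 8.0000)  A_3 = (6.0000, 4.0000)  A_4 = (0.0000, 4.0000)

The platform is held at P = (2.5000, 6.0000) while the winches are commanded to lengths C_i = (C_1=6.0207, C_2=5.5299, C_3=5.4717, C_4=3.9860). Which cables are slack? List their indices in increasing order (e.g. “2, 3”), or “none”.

2, 3, 4

cable 1: L_1 = ‖A_1−P‖ = 6.0208;  C_1 = 6.0207 → taut
cable 2: L_2 = ‖A_2−P‖ = 4.0311;  C_2 = 5.5299 → slack
cable 3: L_3 = ‖A_3−P‖ = 4.0311;  C_3 = 5.4717 → slack
cable 4: L_4 = ‖A_4−P‖ = 3.2016;  C_4 = 3.9860 → slack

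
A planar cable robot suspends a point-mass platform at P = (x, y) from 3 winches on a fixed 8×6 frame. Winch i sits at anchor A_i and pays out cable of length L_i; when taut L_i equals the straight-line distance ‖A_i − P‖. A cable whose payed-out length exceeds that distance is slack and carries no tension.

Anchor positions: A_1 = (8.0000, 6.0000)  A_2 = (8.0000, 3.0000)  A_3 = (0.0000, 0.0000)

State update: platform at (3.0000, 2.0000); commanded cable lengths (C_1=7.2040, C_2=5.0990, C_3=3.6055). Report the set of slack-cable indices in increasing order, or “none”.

1

i=1: geometric 6.4031 vs commanded 7.2040 ⇒ slack
i=2: geometric 5.0990 vs commanded 5.0990 ⇒ taut
i=3: geometric 3.6056 vs commanded 3.6055 ⇒ taut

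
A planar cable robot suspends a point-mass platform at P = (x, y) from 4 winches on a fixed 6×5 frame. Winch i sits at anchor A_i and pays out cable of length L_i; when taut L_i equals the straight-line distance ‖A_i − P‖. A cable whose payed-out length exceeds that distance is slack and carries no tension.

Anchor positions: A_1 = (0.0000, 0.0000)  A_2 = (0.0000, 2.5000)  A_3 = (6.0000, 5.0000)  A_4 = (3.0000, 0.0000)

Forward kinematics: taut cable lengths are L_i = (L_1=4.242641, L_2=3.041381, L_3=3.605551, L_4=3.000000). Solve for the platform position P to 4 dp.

(3.0000, 3.0000)

expand ‖A_i−P‖²=L_i² and subtract eq 1 (q_i ≔ ‖A_i‖²−L_i²)
q_1 = 0.0000+0.0000−18.0000 = -18.0000
eq1−eq2 → [0.0000  -5.0000]·P = -15.0000
eq1−eq3 → [-12.0000  -10.0000]·P = -66.0000
eq1−eq4 → [-6.0000  0.0000]·P = -18.0000
2×2 solve → P = (3.0000, 3.0000)
check cable 4: ‖A_4−P‖² = 9.0000 ≈ L_4² = 9.0000 ✓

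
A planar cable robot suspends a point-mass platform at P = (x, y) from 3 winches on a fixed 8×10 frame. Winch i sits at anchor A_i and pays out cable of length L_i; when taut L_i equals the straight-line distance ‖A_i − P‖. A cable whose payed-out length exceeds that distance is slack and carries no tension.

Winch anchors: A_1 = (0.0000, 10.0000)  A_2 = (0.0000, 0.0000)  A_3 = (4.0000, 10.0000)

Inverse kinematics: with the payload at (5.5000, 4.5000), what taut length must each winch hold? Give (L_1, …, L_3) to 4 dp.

cable 1: Δx=-5.5000, Δy=5.5000; L_1 = √(Δx²+Δy²) = 7.7782
cable 2: Δx=-5.5000, Δy=-4.5000; L_2 = √(Δx²+Δy²) = 7.1063
cable 3: Δx=-1.5000, Δy=5.5000; L_3 = √(Δx²+Δy²) = 5.7009

(7.7782, 7.1063, 5.7009)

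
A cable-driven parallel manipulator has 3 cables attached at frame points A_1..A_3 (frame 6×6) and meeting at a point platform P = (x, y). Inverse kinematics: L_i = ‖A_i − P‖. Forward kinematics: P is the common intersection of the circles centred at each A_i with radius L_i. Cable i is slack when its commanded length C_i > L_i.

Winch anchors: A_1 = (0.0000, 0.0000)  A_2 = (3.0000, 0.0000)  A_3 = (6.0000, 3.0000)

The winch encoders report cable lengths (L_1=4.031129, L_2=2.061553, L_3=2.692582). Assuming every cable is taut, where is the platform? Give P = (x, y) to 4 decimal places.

(3.5000, 2.0000)

circle eqns → linear via eq_j − eq_1; set k_j = A_j·A_j − L_j²
k_1 = 0.0000+0.0000−16.2500 = -16.2500
-6.0000·x + 0.0000·y = k_1−k_2 = -21.0000
-12.0000·x − 6.0000·y = k_1−k_3 = -54.0000
solve first two rows → x=3.5000, y=2.0000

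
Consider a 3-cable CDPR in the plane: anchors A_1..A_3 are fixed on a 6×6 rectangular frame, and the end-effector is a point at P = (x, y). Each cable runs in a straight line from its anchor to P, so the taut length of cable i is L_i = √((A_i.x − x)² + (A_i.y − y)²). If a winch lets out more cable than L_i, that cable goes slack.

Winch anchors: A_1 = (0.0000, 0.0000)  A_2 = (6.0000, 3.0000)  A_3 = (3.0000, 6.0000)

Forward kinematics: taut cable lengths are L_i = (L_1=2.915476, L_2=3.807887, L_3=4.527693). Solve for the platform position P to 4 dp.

(2.5000, 1.5000)

each cable: (A_i−P)·(A_i−P) = L_i²; let k_i = ‖A_i‖²−L_i²
k_1 = 0.0000+0.0000−8.5000 = -8.5000
row 1: -12.0000x − 6.0000y = -39.0000  (k_2=30.5000)
row 2: -6.0000x − 12.0000y = -33.0000  (k_3=24.5000)
Cramer on rows 1–2 → x = 2.5000, y = 1.5000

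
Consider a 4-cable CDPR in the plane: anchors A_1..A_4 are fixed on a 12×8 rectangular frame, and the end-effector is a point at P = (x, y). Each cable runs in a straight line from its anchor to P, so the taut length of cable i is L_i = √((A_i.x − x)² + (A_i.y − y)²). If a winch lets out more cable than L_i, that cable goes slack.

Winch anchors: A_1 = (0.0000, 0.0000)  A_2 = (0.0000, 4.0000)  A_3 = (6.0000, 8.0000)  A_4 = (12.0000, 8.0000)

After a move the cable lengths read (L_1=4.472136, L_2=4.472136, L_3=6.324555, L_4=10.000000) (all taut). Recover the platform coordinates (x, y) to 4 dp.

circle eqns → linear via eq_j − eq_1; set k_j = A_j·A_j − L_j²
k_1 = 0.0000+0.0000−20.0000 = -20.0000
0.0000·x − 8.0000·y = k_1−k_2 = -16.0000
-12.0000·x − 16.0000·y = k_1−k_3 = -80.0000
-24.0000·x − 16.0000·y = k_1−k_4 = -128.0000
solve first two rows → x=4.0000, y=2.0000
check cable 4: ‖A_4−P‖² = 100.0000 ≈ L_4² = 100.0000 ✓

(4.0000, 2.0000)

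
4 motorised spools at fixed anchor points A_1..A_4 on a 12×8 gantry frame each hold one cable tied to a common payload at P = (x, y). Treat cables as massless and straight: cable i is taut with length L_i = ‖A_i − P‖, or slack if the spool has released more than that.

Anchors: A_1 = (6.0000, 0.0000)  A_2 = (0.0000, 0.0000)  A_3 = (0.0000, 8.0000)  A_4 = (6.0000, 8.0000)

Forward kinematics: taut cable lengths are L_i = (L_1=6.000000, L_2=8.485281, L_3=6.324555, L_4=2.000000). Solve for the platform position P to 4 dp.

expand ‖A_i−P‖²=L_i² and subtract eq 1 (q_i ≔ ‖A_i‖²−L_i²)
q_1 = 36.0000+0.0000−36.0000 = 0.0000
eq1−eq2 → [12.0000  0.0000]·P = 72.0000
eq1−eq3 → [12.0000  -16.0000]·P = -24.0000
eq1−eq4 → [0.0000  -16.0000]·P = -96.0000
2×2 solve → P = (6.0000, 6.0000)
check cable 4: ‖A_4−P‖² = 4.0000 ≈ L_4² = 4.0000 ✓

(6.0000, 6.0000)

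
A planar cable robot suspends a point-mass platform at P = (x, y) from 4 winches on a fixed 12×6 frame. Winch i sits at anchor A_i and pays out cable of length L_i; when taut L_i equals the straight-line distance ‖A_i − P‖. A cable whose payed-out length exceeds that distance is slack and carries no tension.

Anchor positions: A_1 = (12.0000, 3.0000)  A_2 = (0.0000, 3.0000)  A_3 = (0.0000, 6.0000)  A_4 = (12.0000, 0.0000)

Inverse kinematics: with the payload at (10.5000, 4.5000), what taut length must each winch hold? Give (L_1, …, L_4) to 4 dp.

cable 1: Δx=1.5000, Δy=-1.5000; L_1 = √(Δx²+Δy²) = 2.1213
cable 2: Δx=-10.5000, Δy=-1.5000; L_2 = √(Δx²+Δy²) = 10.6066
cable 3: Δx=-10.5000, Δy=1.5000; L_3 = √(Δx²+Δy²) = 10.6066
cable 4: Δx=1.5000, Δy=-4.5000; L_4 = √(Δx²+Δy²) = 4.7434

(2.1213, 10.6066, 10.6066, 4.7434)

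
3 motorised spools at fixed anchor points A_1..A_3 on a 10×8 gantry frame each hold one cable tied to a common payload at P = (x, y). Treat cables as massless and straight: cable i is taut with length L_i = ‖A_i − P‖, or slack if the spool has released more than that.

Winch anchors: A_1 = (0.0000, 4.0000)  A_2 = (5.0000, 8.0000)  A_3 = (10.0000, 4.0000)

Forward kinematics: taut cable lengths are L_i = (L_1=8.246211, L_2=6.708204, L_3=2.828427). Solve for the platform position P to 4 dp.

circle eqns → linear via eq_j − eq_1; set k_j = A_j·A_j − L_j²
k_1 = 0.0000+16.0000−68.0000 = -52.0000
-10.0000·x − 8.0000·y = k_1−k_2 = -96.0000
-20.0000·x + 0.0000·y = k_1−k_3 = -160.0000
solve first two rows → x=8.0000, y=2.0000

(8.0000, 2.0000)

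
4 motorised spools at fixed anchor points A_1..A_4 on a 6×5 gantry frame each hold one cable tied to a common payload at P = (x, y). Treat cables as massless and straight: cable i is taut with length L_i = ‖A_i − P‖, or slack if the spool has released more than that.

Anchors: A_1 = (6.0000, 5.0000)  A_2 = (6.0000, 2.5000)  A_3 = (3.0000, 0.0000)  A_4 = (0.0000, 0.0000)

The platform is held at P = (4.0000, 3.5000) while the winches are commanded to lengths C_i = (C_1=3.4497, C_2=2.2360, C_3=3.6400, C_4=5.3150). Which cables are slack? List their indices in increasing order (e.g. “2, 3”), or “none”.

1

i=1: geometric 2.5000 vs commanded 3.4497 ⇒ slack
i=2: geometric 2.2361 vs commanded 2.2360 ⇒ taut
i=3: geometric 3.6401 vs commanded 3.6400 ⇒ taut
i=4: geometric 5.3151 vs commanded 5.3150 ⇒ taut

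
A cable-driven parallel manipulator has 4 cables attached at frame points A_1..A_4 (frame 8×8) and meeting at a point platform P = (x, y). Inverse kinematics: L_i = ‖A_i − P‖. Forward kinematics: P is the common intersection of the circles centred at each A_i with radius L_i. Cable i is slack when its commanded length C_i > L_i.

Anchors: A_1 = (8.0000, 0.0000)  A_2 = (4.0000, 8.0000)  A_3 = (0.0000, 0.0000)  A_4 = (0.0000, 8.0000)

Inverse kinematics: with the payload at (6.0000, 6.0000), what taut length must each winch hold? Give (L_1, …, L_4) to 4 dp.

L_1 = √((8.0000−6.0000)² + (0.0000−6.0000)²) = 6.3246
L_2 = √((4.0000−6.0000)² + (8.0000−6.0000)²) = 2.8284
L_3 = √((0.0000−6.0000)² + (0.0000−6.0000)²) = 8.4853
L_4 = √((0.0000−6.0000)² + (8.0000−6.0000)²) = 6.3246

(6.3246, 2.8284, 8.4853, 6.3246)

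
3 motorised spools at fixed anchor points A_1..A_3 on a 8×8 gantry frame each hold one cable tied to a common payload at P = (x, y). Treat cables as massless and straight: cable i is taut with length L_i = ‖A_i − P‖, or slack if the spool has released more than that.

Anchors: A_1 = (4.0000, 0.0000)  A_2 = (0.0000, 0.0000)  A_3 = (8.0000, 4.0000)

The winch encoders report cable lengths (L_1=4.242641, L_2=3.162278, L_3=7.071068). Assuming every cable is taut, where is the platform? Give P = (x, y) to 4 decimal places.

(1.0000, 3.0000)

circle eqns → linear via eq_j − eq_1; set c_j = A_j·A_j − L_j²
c_1 = 16.0000+0.0000−18.0000 = -2.0000
8.0000·x + 0.0000·y = c_1−c_2 = 8.0000
-8.0000·x − 8.0000·y = c_1−c_3 = -32.0000
solve first two rows → x=1.0000, y=3.0000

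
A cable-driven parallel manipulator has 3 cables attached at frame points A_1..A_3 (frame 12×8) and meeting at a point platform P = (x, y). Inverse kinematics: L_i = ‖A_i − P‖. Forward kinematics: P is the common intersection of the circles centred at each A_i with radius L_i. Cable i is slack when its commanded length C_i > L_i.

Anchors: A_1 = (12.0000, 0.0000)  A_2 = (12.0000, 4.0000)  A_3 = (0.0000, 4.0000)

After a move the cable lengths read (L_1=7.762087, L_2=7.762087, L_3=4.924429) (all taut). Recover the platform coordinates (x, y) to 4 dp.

expand ‖A_i−P‖²=L_i² and subtract eq 1 (c_i ≔ ‖A_i‖²−L_i²)
c_1 = 144.0000+0.0000−60.2500 = 83.7500
eq1−eq2 → [0.0000  -8.0000]·P = -16.0000
eq1−eq3 → [24.0000  -8.0000]·P = 92.0000
2×2 solve → P = (4.5000, 2.0000)

(4.5000, 2.0000)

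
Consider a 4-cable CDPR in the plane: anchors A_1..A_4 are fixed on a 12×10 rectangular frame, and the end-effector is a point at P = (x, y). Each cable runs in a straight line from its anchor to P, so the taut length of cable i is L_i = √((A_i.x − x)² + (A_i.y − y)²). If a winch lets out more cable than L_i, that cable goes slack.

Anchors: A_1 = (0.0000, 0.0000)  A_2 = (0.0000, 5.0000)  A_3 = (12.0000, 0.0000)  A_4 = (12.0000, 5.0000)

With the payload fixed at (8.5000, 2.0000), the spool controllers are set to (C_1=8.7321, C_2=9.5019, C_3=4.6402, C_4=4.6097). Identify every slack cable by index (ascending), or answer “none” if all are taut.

2, 3

cable 1: √((-8.5000)²+(-2.0000)²)=8.7321, C_1=8.7321: taut
cable 2: √((-8.5000)²+(3.0000)²)=9.0139, C_2=9.5019: slack
cable 3: √((3.5000)²+(-2.0000)²)=4.0311, C_3=4.6402: slack
cable 4: √((3.5000)²+(3.0000)²)=4.6098, C_4=4.6097: taut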